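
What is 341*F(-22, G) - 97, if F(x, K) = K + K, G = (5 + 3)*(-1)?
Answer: -5553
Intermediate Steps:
G = -8 (G = 8*(-1) = -8)
F(x, K) = 2*K
341*F(-22, G) - 97 = 341*(2*(-8)) - 97 = 341*(-16) - 97 = -5456 - 97 = -5553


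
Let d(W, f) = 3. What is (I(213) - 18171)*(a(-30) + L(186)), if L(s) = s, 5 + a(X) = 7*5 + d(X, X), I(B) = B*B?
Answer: 5956362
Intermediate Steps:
I(B) = B²
a(X) = 33 (a(X) = -5 + (7*5 + 3) = -5 + (35 + 3) = -5 + 38 = 33)
(I(213) - 18171)*(a(-30) + L(186)) = (213² - 18171)*(33 + 186) = (45369 - 18171)*219 = 27198*219 = 5956362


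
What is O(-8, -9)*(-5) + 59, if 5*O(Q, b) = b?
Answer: 68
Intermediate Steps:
O(Q, b) = b/5
O(-8, -9)*(-5) + 59 = ((⅕)*(-9))*(-5) + 59 = -9/5*(-5) + 59 = 9 + 59 = 68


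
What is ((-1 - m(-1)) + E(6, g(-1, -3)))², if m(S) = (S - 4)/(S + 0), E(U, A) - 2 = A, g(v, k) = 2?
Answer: 4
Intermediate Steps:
E(U, A) = 2 + A
m(S) = (-4 + S)/S
((-1 - m(-1)) + E(6, g(-1, -3)))² = ((-1 - (-4 - 1)/(-1)) + (2 + 2))² = ((-1 - (-1)*(-5)) + 4)² = ((-1 - 1*5) + 4)² = ((-1 - 5) + 4)² = (-6 + 4)² = (-2)² = 4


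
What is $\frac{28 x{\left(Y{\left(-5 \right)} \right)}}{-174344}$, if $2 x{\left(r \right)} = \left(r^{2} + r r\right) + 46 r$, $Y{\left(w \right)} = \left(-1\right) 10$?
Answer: $\frac{455}{21793} \approx 0.020878$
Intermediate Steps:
$Y{\left(w \right)} = -10$
$x{\left(r \right)} = r^{2} + 23 r$ ($x{\left(r \right)} = \frac{\left(r^{2} + r r\right) + 46 r}{2} = \frac{\left(r^{2} + r^{2}\right) + 46 r}{2} = \frac{2 r^{2} + 46 r}{2} = r^{2} + 23 r$)
$\frac{28 x{\left(Y{\left(-5 \right)} \right)}}{-174344} = \frac{28 \left(- 10 \left(23 - 10\right)\right)}{-174344} = 28 \left(\left(-10\right) 13\right) \left(- \frac{1}{174344}\right) = 28 \left(-130\right) \left(- \frac{1}{174344}\right) = \left(-3640\right) \left(- \frac{1}{174344}\right) = \frac{455}{21793}$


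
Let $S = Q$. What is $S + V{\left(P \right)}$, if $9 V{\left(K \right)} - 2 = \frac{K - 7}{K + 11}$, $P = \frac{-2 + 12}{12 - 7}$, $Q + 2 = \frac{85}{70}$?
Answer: $- \frac{331}{546} \approx -0.60623$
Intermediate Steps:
$Q = - \frac{11}{14}$ ($Q = -2 + \frac{85}{70} = -2 + 85 \cdot \frac{1}{70} = -2 + \frac{17}{14} = - \frac{11}{14} \approx -0.78571$)
$S = - \frac{11}{14} \approx -0.78571$
$P = 2$ ($P = \frac{10}{5} = 10 \cdot \frac{1}{5} = 2$)
$V{\left(K \right)} = \frac{2}{9} + \frac{-7 + K}{9 \left(11 + K\right)}$ ($V{\left(K \right)} = \frac{2}{9} + \frac{\left(K - 7\right) \frac{1}{K + 11}}{9} = \frac{2}{9} + \frac{\left(-7 + K\right) \frac{1}{11 + K}}{9} = \frac{2}{9} + \frac{\frac{1}{11 + K} \left(-7 + K\right)}{9} = \frac{2}{9} + \frac{-7 + K}{9 \left(11 + K\right)}$)
$S + V{\left(P \right)} = - \frac{11}{14} + \frac{5 + 2}{3 \left(11 + 2\right)} = - \frac{11}{14} + \frac{1}{3} \cdot \frac{1}{13} \cdot 7 = - \frac{11}{14} + \frac{7}{39} = - \frac{331}{546}$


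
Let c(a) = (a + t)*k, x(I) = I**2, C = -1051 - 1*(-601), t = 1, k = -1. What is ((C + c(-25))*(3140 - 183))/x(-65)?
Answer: -1259682/4225 ≈ -298.15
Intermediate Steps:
C = -450 (C = -1051 + 601 = -450)
c(a) = -1 - a (c(a) = (a + 1)*(-1) = (1 + a)*(-1) = -1 - a)
((C + c(-25))*(3140 - 183))/x(-65) = ((-450 + (-1 - 1*(-25)))*(3140 - 183))/((-65)**2) = ((-450 + (-1 + 25))*2957)/4225 = ((-450 + 24)*2957)*(1/4225) = -426*2957*(1/4225) = -1259682*1/4225 = -1259682/4225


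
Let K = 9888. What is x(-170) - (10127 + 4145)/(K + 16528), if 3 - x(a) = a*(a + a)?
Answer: -95423739/1651 ≈ -57798.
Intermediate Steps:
x(a) = 3 - 2*a² (x(a) = 3 - a*(a + a) = 3 - a*2*a = 3 - 2*a²)
x(-170) - (10127 + 4145)/(K + 16528) = (3 - 2*(-170)²) - (10127 + 4145)/(9888 + 16528) = (3 - 2*28900) - 14272/26416 = (3 - 57800) - 14272/26416 = -57797 - 1*892/1651 = -57797 - 892/1651 = -95423739/1651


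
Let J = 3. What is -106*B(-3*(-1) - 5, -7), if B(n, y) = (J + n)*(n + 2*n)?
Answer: 636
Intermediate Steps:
B(n, y) = 3*n*(3 + n) (B(n, y) = (3 + n)*(n + 2*n) = (3 + n)*(3*n) = 3*n*(3 + n))
-106*B(-3*(-1) - 5, -7) = -318*(-3*(-1) - 5)*(3 + (-3*(-1) - 5)) = -318*(3 - 5)*(3 + (3 - 5)) = -318*(-2)*(3 - 2) = -318*(-2) = -106*(-6) = 636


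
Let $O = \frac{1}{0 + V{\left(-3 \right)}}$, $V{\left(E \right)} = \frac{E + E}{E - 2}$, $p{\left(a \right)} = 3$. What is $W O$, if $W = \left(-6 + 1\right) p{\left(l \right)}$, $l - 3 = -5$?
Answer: $- \frac{25}{2} \approx -12.5$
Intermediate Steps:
$l = -2$ ($l = 3 - 5 = -2$)
$V{\left(E \right)} = \frac{2 E}{-2 + E}$
$W = -15$ ($W = \left(-6 + 1\right) 3 = \left(-5\right) 3 = -15$)
$O = \frac{5}{6}$ ($O = \frac{1}{0 + 2 \left(-3\right) \frac{1}{-2 - 3}} = \frac{1}{0 + 2 \left(-3\right) \frac{1}{-5}} = \frac{1}{0 + 2 \left(-3\right) \left(- \frac{1}{5}\right)} = \frac{1}{0 + \frac{6}{5}} = \frac{1}{\frac{6}{5}} = \frac{5}{6} \approx 0.83333$)
$W O = \left(-15\right) \frac{5}{6} = - \frac{25}{2}$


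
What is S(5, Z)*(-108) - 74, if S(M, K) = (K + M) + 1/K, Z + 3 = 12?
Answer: -1598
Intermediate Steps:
Z = 9 (Z = -3 + 12 = 9)
S(M, K) = K + M + 1/K
S(5, Z)*(-108) - 74 = (9 + 5 + 1/9)*(-108) - 74 = (127/9)*(-108) - 74 = -1524 - 74 = -1598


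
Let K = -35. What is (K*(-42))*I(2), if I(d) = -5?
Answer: -7350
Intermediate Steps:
(K*(-42))*I(2) = -35*(-42)*(-5) = 1470*(-5) = -7350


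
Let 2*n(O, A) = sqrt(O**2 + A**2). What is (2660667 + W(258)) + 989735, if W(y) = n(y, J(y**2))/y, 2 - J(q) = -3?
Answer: 3650402 + sqrt(66589)/516 ≈ 3.6504e+6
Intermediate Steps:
J(q) = 5 (J(q) = 2 - 1*(-3) = 2 + 3 = 5)
n(O, A) = sqrt(A**2 + O**2)/2 (n(O, A) = sqrt(O**2 + A**2)/2 = sqrt(A**2 + O**2)/2)
W(y) = sqrt(25 + y**2)/(2*y) (W(y) = (sqrt(5**2 + y**2)/2)/y = (sqrt(25 + y**2)/2)/y = sqrt(25 + y**2)/(2*y))
(2660667 + W(258)) + 989735 = (2660667 + (1/2)*sqrt(25 + 258**2)/258) + 989735 = (2660667 + (1/2)*(1/258)*sqrt(25 + 66564)) + 989735 = (2660667 + (1/2)*(1/258)*sqrt(66589)) + 989735 = (2660667 + sqrt(66589)/516) + 989735 = 3650402 + sqrt(66589)/516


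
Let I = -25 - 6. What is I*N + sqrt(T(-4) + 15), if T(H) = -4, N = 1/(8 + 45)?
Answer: -31/53 + sqrt(11) ≈ 2.7317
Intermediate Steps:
N = 1/53 ≈ 0.018868
I = -31
I*N + sqrt(T(-4) + 15) = -31*1/53 + sqrt(-4 + 15) = -31/53 + sqrt(11)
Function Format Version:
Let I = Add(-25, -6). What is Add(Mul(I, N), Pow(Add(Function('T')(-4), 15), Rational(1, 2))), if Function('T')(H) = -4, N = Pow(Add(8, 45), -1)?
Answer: Add(Rational(-31, 53), Pow(11, Rational(1, 2))) ≈ 2.7317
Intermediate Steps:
N = Rational(1, 53) (N = Pow(53, -1) = Rational(1, 53) ≈ 0.018868)
I = -31
Add(Mul(I, N), Pow(Add(Function('T')(-4), 15), Rational(1, 2))) = Add(Mul(-31, Rational(1, 53)), Pow(Add(-4, 15), Rational(1, 2))) = Add(Rational(-31, 53), Pow(11, Rational(1, 2)))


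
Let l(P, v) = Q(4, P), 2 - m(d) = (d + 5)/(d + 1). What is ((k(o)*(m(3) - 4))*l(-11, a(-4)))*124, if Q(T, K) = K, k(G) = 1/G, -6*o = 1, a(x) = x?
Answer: -32736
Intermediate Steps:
o = -1/6 (o = -1/6*1 = -1/6 ≈ -0.16667)
m(d) = 2 - (5 + d)/(1 + d) (m(d) = 2 - (d + 5)/(d + 1) = 2 - (5 + d)/(1 + d))
k(G) = 1/G
l(P, v) = P
((k(o)*(m(3) - 4))*l(-11, a(-4)))*124 = ((((-3 + 3)/(1 + 3) - 4)/(-1/6))*(-11))*124 = (-6*(0/4 - 4)*(-11))*124 = (-6*((1/4)*0 - 4)*(-11))*124 = (-6*(0 - 4)*(-11))*124 = (-6*(-4)*(-11))*124 = (24*(-11))*124 = -264*124 = -32736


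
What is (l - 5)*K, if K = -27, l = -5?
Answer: 270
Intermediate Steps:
(l - 5)*K = (-5 - 5)*(-27) = -10*(-27) = 270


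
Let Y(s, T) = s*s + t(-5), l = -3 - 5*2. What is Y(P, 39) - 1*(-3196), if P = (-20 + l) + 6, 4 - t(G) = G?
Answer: 3934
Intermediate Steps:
l = -13 (l = -3 - 10 = -13)
t(G) = 4 - G
P = -27 (P = (-20 - 13) + 6 = -33 + 6 = -27)
Y(s, T) = 9 + s² (Y(s, T) = s*s + (4 - 1*(-5)) = s² + (4 + 5) = s² + 9 = 9 + s²)
Y(P, 39) - 1*(-3196) = (9 + (-27)²) - 1*(-3196) = (9 + 729) + 3196 = 738 + 3196 = 3934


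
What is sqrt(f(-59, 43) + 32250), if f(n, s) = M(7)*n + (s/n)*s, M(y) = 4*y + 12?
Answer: sqrt(103937999)/59 ≈ 172.80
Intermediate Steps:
M(y) = 12 + 4*y
f(n, s) = 40*n + s**2/n (f(n, s) = (12 + 4*7)*n + (s/n)*s = (12 + 28)*n + s**2/n = 40*n + s**2/n)
sqrt(f(-59, 43) + 32250) = sqrt((40*(-59) + 43**2/(-59)) + 32250) = sqrt((-2360 - 1/59*1849) + 32250) = sqrt((-2360 - 1849/59) + 32250) = sqrt(-141089/59 + 32250) = sqrt(1761661/59) = sqrt(103937999)/59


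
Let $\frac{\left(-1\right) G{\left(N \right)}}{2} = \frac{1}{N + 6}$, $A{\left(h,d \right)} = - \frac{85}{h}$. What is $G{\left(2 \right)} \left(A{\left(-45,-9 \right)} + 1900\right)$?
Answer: $- \frac{17117}{36} \approx -475.47$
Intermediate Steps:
$G{\left(N \right)} = - \frac{2}{6 + N}$ ($G{\left(N \right)} = - \frac{2}{N + 6} = - \frac{2}{6 + N}$)
$G{\left(2 \right)} \left(A{\left(-45,-9 \right)} + 1900\right) = - \frac{2}{6 + 2} \left(- \frac{85}{-45} + 1900\right) = - \frac{2}{8} \left(\left(-85\right) \left(- \frac{1}{45}\right) + 1900\right) = \left(-2\right) \frac{1}{8} \left(\frac{17}{9} + 1900\right) = \left(- \frac{1}{4}\right) \frac{17117}{9} = - \frac{17117}{36}$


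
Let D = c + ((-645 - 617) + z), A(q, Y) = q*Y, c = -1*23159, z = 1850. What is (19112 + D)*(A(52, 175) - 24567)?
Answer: 53500353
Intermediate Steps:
c = -23159
A(q, Y) = Y*q
D = -22571 (D = -23159 + ((-645 - 617) + 1850) = -23159 + (-1262 + 1850) = -23159 + 588 = -22571)
(19112 + D)*(A(52, 175) - 24567) = (19112 - 22571)*(175*52 - 24567) = -3459*(9100 - 24567) = -3459*(-15467) = 53500353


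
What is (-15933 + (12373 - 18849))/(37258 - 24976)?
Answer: -22409/12282 ≈ -1.8245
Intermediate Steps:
(-15933 + (12373 - 18849))/(37258 - 24976) = (-15933 - 6476)/12282 = -22409*1/12282 = -22409/12282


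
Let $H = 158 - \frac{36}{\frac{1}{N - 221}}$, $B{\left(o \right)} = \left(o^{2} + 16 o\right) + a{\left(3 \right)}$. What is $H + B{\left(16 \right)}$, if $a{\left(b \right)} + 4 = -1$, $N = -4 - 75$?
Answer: $11465$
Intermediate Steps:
$N = -79$ ($N = -4 - 75 = -79$)
$a{\left(b \right)} = -5$ ($a{\left(b \right)} = -4 - 1 = -5$)
$B{\left(o \right)} = -5 + o^{2} + 16 o$ ($B{\left(o \right)} = \left(o^{2} + 16 o\right) - 5 = -5 + o^{2} + 16 o$)
$H = 10958$ ($H = 158 - \frac{36}{\frac{1}{-79 - 221}} = 158 - \frac{36}{\frac{1}{-300}} = 158 - \frac{36}{- \frac{1}{300}} = 158 - -10800 = 158 + 10800 = 10958$)
$H + B{\left(16 \right)} = 10958 + \left(-5 + 16^{2} + 16 \cdot 16\right) = 10958 + \left(-5 + 256 + 256\right) = 10958 + 507 = 11465$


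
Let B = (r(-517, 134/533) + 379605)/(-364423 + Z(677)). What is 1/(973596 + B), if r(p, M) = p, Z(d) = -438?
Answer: 364861/355226831068 ≈ 1.0271e-6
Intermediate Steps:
B = -379088/364861 (B = (-517 + 379605)/(-364423 - 438) = 379088/(-364861) = 379088*(-1/364861) = -379088/364861 ≈ -1.0390)
1/(973596 + B) = 1/(973596 - 379088/364861) = 1/(355226831068/364861) = 364861/355226831068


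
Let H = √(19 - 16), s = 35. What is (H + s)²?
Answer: (35 + √3)² ≈ 1349.2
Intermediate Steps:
H = √3 ≈ 1.7320
(H + s)² = (√3 + 35)² = (35 + √3)²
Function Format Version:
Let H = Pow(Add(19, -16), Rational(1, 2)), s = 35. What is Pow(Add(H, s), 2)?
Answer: Pow(Add(35, Pow(3, Rational(1, 2))), 2) ≈ 1349.2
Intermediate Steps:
H = Pow(3, Rational(1, 2)) ≈ 1.7320
Pow(Add(H, s), 2) = Pow(Add(Pow(3, Rational(1, 2)), 35), 2) = Pow(Add(35, Pow(3, Rational(1, 2))), 2)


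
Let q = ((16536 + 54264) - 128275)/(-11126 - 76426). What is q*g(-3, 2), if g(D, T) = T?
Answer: 3025/2304 ≈ 1.3129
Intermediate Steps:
q = 3025/4608 (q = (70800 - 128275)/(-87552) = -57475*(-1/87552) = 3025/4608 ≈ 0.65647)
q*g(-3, 2) = (3025/4608)*2 = 3025/2304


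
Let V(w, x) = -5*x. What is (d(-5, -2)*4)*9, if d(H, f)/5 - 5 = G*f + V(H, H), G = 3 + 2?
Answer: 3600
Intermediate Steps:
G = 5
d(H, f) = 25 - 25*H + 25*f (d(H, f) = 25 + 5*(5*f - 5*H) = 25 + 5*(-5*H + 5*f) = 25 + (-25*H + 25*f) = 25 - 25*H + 25*f)
(d(-5, -2)*4)*9 = ((25 - 25*(-5) + 25*(-2))*4)*9 = ((25 + 125 - 50)*4)*9 = (100*4)*9 = 400*9 = 3600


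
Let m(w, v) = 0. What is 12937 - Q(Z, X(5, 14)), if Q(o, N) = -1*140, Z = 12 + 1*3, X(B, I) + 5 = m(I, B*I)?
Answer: 13077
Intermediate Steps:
X(B, I) = -5 (X(B, I) = -5 + 0 = -5)
Z = 15 (Z = 12 + 3 = 15)
Q(o, N) = -140
12937 - Q(Z, X(5, 14)) = 12937 - 1*(-140) = 12937 + 140 = 13077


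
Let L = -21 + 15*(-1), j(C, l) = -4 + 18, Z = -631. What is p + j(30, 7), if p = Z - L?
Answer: -581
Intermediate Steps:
j(C, l) = 14
L = -36 (L = -21 - 15 = -36)
p = -595 (p = -631 - 1*(-36) = -631 + 36 = -595)
p + j(30, 7) = -595 + 14 = -581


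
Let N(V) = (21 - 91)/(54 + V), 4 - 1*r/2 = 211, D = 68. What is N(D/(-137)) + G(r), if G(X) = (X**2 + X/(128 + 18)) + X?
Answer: 9148854100/53509 ≈ 1.7098e+5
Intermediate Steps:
r = -414 (r = 8 - 2*211 = 8 - 422 = -414)
N(V) = -70/(54 + V)
G(X) = X**2 + 147*X/146 (G(X) = (X**2 + X/146) + X = X**2 + 147*X/146)
N(D/(-137)) + G(r) = -70/(54 + 68/(-137)) + (1/146)*(-414)*(147 + 146*(-414)) = -70/(54 + 68*(-1/137)) + (1/146)*(-414)*(147 - 60444) = -70/(54 - 68/137) + (1/146)*(-414)*(-60297) = -70/7330/137 + 12481479/73 = -70*137/7330 + 12481479/73 = -959/733 + 12481479/73 = 9148854100/53509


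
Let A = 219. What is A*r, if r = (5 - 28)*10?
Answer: -50370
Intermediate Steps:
r = -230 (r = -23*10 = -230)
A*r = 219*(-230) = -50370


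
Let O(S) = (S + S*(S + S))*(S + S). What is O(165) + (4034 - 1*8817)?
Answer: 18018167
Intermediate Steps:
O(S) = 2*S*(S + 2*S**2) (O(S) = (S + S*(2*S))*(2*S) = (S + 2*S**2)*(2*S) = 2*S*(S + 2*S**2))
O(165) + (4034 - 1*8817) = 165**2*(2 + 4*165) + (4034 - 1*8817) = 27225*(2 + 660) + (4034 - 8817) = 27225*662 - 4783 = 18022950 - 4783 = 18018167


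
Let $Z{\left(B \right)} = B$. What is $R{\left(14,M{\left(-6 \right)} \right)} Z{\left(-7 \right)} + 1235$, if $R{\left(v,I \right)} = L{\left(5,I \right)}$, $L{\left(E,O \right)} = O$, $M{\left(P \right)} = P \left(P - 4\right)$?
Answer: $815$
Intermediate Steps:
$M{\left(P \right)} = P \left(-4 + P\right)$
$R{\left(v,I \right)} = I$
$R{\left(14,M{\left(-6 \right)} \right)} Z{\left(-7 \right)} + 1235 = - 6 \left(-4 - 6\right) \left(-7\right) + 1235 = \left(-6\right) \left(-10\right) \left(-7\right) + 1235 = 60 \left(-7\right) + 1235 = -420 + 1235 = 815$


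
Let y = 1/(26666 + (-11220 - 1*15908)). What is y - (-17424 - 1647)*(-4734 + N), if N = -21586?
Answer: -231900308641/462 ≈ -5.0195e+8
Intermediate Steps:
y = -1/462 (y = 1/(26666 + (-11220 - 15908)) = 1/(26666 - 27128) = 1/(-462) = -1/462 ≈ -0.0021645)
y - (-17424 - 1647)*(-4734 + N) = -1/462 - (-17424 - 1647)*(-4734 - 21586) = -1/462 - (-19071)*(-26320) = -1/462 - 1*501948720 = -1/462 - 501948720 = -231900308641/462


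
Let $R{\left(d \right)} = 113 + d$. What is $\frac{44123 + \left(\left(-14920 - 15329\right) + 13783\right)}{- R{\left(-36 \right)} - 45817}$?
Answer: $- \frac{9219}{15298} \approx -0.60263$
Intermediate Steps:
$\frac{44123 + \left(\left(-14920 - 15329\right) + 13783\right)}{- R{\left(-36 \right)} - 45817} = \frac{44123 + \left(\left(-14920 - 15329\right) + 13783\right)}{- (113 - 36) - 45817} = \frac{44123 + \left(-30249 + 13783\right)}{\left(-1\right) 77 - 45817} = \frac{44123 - 16466}{-77 - 45817} = \frac{27657}{-45894} = 27657 \left(- \frac{1}{45894}\right) = - \frac{9219}{15298}$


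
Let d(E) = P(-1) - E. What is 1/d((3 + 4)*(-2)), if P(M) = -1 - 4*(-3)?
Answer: 1/25 ≈ 0.040000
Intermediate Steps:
P(M) = 11 (P(M) = -1 + 12 = 11)
d(E) = 11 - E
1/d((3 + 4)*(-2)) = 1/(11 - (3 + 4)*(-2)) = 1/(11 - 7*(-2)) = 1/(11 - 1*(-14)) = 1/(11 + 14) = 1/25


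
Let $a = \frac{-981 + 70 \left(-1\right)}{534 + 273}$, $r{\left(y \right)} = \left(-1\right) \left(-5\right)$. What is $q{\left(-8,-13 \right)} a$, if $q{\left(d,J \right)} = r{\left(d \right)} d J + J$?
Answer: $- \frac{177619}{269} \approx -660.29$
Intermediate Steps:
$r{\left(y \right)} = 5$
$q{\left(d,J \right)} = J + 5 J d$ ($q{\left(d,J \right)} = 5 d J + J = 5 J d + J = J + 5 J d$)
$a = - \frac{1051}{807}$ ($a = \frac{-981 - 70}{807} = \left(-1051\right) \frac{1}{807} = - \frac{1051}{807} \approx -1.3024$)
$q{\left(-8,-13 \right)} a = - 13 \left(1 + 5 \left(-8\right)\right) \left(- \frac{1051}{807}\right) = - 13 \left(1 - 40\right) \left(- \frac{1051}{807}\right) = \left(-13\right) \left(-39\right) \left(- \frac{1051}{807}\right) = 507 \left(- \frac{1051}{807}\right) = - \frac{177619}{269}$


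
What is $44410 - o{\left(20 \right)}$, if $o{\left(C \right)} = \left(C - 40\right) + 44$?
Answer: $44386$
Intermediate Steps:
$o{\left(C \right)} = 4 + C$ ($o{\left(C \right)} = \left(-40 + C\right) + 44 = 4 + C$)
$44410 - o{\left(20 \right)} = 44410 - \left(4 + 20\right) = 44410 - 24 = 44386$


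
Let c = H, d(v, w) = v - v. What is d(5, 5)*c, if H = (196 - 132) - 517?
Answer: 0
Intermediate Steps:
d(v, w) = 0
H = -453 (H = 64 - 517 = -453)
c = -453
d(5, 5)*c = 0*(-453) = 0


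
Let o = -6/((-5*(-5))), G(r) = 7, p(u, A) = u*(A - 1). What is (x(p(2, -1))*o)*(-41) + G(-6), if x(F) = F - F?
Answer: 7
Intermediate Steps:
p(u, A) = u*(-1 + A)
x(F) = 0
o = -6/25 ≈ -0.24000
(x(p(2, -1))*o)*(-41) + G(-6) = (0*(-6/25))*(-41) + 7 = 0*(-41) + 7 = 0 + 7 = 7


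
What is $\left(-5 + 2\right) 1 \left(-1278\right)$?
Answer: $3834$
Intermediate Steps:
$\left(-5 + 2\right) 1 \left(-1278\right) = \left(-3\right) 1 \left(-1278\right) = \left(-3\right) \left(-1278\right) = 3834$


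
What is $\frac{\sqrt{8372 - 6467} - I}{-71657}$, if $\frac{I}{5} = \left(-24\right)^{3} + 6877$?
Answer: $- \frac{34735}{71657} - \frac{\sqrt{1905}}{71657} \approx -0.48535$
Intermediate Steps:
$I = -34735$ ($I = 5 \left(\left(-24\right)^{3} + 6877\right) = 5 \left(-13824 + 6877\right) = 5 \left(-6947\right) = -34735$)
$\frac{\sqrt{8372 - 6467} - I}{-71657} = \frac{\sqrt{8372 - 6467} - -34735}{-71657} = \left(\sqrt{1905} + 34735\right) \left(- \frac{1}{71657}\right) = \left(34735 + \sqrt{1905}\right) \left(- \frac{1}{71657}\right) = - \frac{34735}{71657} - \frac{\sqrt{1905}}{71657}$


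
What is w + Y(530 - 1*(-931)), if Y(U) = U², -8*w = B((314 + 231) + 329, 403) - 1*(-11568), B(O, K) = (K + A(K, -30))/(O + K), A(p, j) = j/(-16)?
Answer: 174331950361/81728 ≈ 2.1331e+6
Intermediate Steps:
A(p, j) = -j/16 (A(p, j) = j*(-1/16) = -j/16)
B(O, K) = (15/8 + K)/(K + O) (B(O, K) = (K - 1/16*(-30))/(O + K) = (K + 15/8)/(K + O) = (15/8 + K)/(K + O))
w = -118181927/81728 (w = -((15/8 + 403)/(403 + ((314 + 231) + 329)) - 1*(-11568))/8 = -((3239/8)/(403 + (545 + 329)) + 11568)/8 = -((3239/8)/(403 + 874) + 11568)/8 = -((3239/8)/1277 + 11568)/8 = -((1/1277)*(3239/8) + 11568)/8 = -(3239/10216 + 11568)/8 = -⅛*118181927/10216 = -118181927/81728 ≈ -1446.0)
w + Y(530 - 1*(-931)) = -118181927/81728 + (530 - 1*(-931))² = -118181927/81728 + (530 + 931)² = -118181927/81728 + 1461² = -118181927/81728 + 2134521 = 174331950361/81728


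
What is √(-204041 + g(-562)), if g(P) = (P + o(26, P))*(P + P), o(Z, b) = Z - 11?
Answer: 3*√45643 ≈ 640.93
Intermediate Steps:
o(Z, b) = -11 + Z
g(P) = 2*P*(15 + P) (g(P) = (P + (-11 + 26))*(P + P) = (P + 15)*(2*P) = (15 + P)*(2*P) = 2*P*(15 + P))
√(-204041 + g(-562)) = √(-204041 + 2*(-562)*(15 - 562)) = √(-204041 + 2*(-562)*(-547)) = √(-204041 + 614828) = √410787 = 3*√45643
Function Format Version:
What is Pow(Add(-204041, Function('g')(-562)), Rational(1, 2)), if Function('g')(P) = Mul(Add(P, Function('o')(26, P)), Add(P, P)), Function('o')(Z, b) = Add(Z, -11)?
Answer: Mul(3, Pow(45643, Rational(1, 2))) ≈ 640.93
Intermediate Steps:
Function('o')(Z, b) = Add(-11, Z)
Function('g')(P) = Mul(2, P, Add(15, P)) (Function('g')(P) = Mul(Add(P, Add(-11, 26)), Add(P, P)) = Mul(Add(P, 15), Mul(2, P)) = Mul(Add(15, P), Mul(2, P)) = Mul(2, P, Add(15, P)))
Pow(Add(-204041, Function('g')(-562)), Rational(1, 2)) = Pow(Add(-204041, Mul(2, -562, Add(15, -562))), Rational(1, 2)) = Pow(Add(-204041, Mul(2, -562, -547)), Rational(1, 2)) = Pow(Add(-204041, 614828), Rational(1, 2)) = Pow(410787, Rational(1, 2)) = Mul(3, Pow(45643, Rational(1, 2)))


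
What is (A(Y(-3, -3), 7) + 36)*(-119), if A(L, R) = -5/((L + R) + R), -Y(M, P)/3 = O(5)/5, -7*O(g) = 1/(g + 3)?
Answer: -16639532/3923 ≈ -4241.5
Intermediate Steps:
O(g) = -1/(7*(3 + g)) (O(g) = -1/(7*(g + 3)) = -1/(7*(3 + g)))
Y(M, P) = 3/280 (Y(M, P) = -3*(-1/(21 + 7*5))/5 = -3*(-1/(21 + 35))/5 = -3*(-1/56)/5 = -3*(-1*1/56)/5 = -(-3)/(56*5) = -3*(-1/280) = 3/280)
A(L, R) = -5/(L + 2*R)
(A(Y(-3, -3), 7) + 36)*(-119) = (-5/(3/280 + 2*7) + 36)*(-119) = (-5/(3/280 + 14) + 36)*(-119) = (-5/3923/280 + 36)*(-119) = (-5*280/3923 + 36)*(-119) = (-1400/3923 + 36)*(-119) = (139828/3923)*(-119) = -16639532/3923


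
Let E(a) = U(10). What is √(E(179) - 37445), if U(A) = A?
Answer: I*√37435 ≈ 193.48*I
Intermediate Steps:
E(a) = 10
√(E(179) - 37445) = √(10 - 37445) = √(-37435) = I*√37435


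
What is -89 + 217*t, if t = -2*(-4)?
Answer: 1647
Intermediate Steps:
t = 8
-89 + 217*t = -89 + 217*8 = -89 + 1736 = 1647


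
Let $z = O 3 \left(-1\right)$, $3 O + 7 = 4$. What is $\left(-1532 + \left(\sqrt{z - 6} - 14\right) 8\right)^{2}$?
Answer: $2702544 - 26304 i \sqrt{3} \approx 2.7025 \cdot 10^{6} - 45560.0 i$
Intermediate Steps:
$O = -1$ ($O = - \frac{7}{3} + \frac{1}{3} \cdot 4 = - \frac{7}{3} + \frac{4}{3} = -1$)
$z = 3$ ($z = \left(-1\right) 3 \left(-1\right) = \left(-3\right) \left(-1\right) = 3$)
$\left(-1532 + \left(\sqrt{z - 6} - 14\right) 8\right)^{2} = \left(-1532 + \left(\sqrt{3 - 6} - 14\right) 8\right)^{2} = \left(-1532 + \left(\sqrt{-3} - 14\right) 8\right)^{2} = \left(-1532 + \left(i \sqrt{3} - 14\right) 8\right)^{2} = \left(-1532 + \left(-14 + i \sqrt{3}\right) 8\right)^{2} = \left(-1532 - \left(112 - 8 i \sqrt{3}\right)\right)^{2} = \left(-1644 + 8 i \sqrt{3}\right)^{2}$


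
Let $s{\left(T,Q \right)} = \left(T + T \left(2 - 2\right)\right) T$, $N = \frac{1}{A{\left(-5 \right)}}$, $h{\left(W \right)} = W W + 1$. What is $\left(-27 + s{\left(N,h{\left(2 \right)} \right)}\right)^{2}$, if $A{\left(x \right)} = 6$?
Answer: $\frac{942841}{1296} \approx 727.5$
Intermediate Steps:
$h{\left(W \right)} = 1 + W^{2}$ ($h{\left(W \right)} = W^{2} + 1 = 1 + W^{2}$)
$N = \frac{1}{6} \approx 0.16667$
$s{\left(T,Q \right)} = T^{2}$ ($s{\left(T,Q \right)} = \left(T + T 0\right) T = \left(T + 0\right) T = T T = T^{2}$)
$\left(-27 + s{\left(N,h{\left(2 \right)} \right)}\right)^{2} = \left(-27 + \left(\frac{1}{6}\right)^{2}\right)^{2} = \left(-27 + \frac{1}{36}\right)^{2} = \left(- \frac{971}{36}\right)^{2} = \frac{942841}{1296}$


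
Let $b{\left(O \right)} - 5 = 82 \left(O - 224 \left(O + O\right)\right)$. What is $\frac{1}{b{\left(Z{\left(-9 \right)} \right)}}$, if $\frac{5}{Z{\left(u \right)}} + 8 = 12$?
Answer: $- \frac{2}{91625} \approx -2.1828 \cdot 10^{-5}$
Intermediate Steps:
$Z{\left(u \right)} = \frac{5}{4}$ ($Z{\left(u \right)} = \frac{5}{-8 + 12} = \frac{5}{4}$)
$b{\left(O \right)} = 5 - 36654 O$ ($b{\left(O \right)} = 5 + 82 \left(O - 224 \left(O + O\right)\right) = 5 + 82 \left(O - 224 \cdot 2 O\right) = 5 + 82 \left(O - 448 O\right) = 5 + 82 \left(- 447 O\right) = 5 - 36654 O$)
$\frac{1}{b{\left(Z{\left(-9 \right)} \right)}} = \frac{1}{5 - \frac{91635}{2}} = \frac{1}{- \frac{91625}{2}} = - \frac{2}{91625}$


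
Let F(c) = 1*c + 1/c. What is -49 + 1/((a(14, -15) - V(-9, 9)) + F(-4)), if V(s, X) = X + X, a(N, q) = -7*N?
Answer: -23573/481 ≈ -49.008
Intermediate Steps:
V(s, X) = 2*X
F(c) = c + 1/c
-49 + 1/((a(14, -15) - V(-9, 9)) + F(-4)) = -49 + 1/((-7*14 - 2*9) + (-4 + 1/(-4))) = -49 + 1/((-98 - 1*18) + (-4 - ¼)) = -49 + 1/((-98 - 18) - 17/4) = -49 + 1/(-116 - 17/4) = -49 + 1/(-481/4) = -49 - 4/481 = -23573/481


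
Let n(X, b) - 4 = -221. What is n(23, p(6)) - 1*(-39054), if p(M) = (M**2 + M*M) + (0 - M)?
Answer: 38837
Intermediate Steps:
p(M) = -M + 2*M**2 (p(M) = (M**2 + M**2) - M = 2*M**2 - M = -M + 2*M**2)
n(X, b) = -217 (n(X, b) = 4 - 221 = -217)
n(23, p(6)) - 1*(-39054) = -217 - 1*(-39054) = -217 + 39054 = 38837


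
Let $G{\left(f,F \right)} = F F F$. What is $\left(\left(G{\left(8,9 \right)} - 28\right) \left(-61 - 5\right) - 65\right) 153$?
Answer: $-7088643$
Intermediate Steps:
$G{\left(f,F \right)} = F^{3}$ ($G{\left(f,F \right)} = F^{2} F = F^{3}$)
$\left(\left(G{\left(8,9 \right)} - 28\right) \left(-61 - 5\right) - 65\right) 153 = \left(\left(9^{3} - 28\right) \left(-61 - 5\right) - 65\right) 153 = \left(\left(729 - 28\right) \left(-66\right) - 65\right) 153 = \left(701 \left(-66\right) - 65\right) 153 = \left(-46266 - 65\right) 153 = \left(-46331\right) 153 = -7088643$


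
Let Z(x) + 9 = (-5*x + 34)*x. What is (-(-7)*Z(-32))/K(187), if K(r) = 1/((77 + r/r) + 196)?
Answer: -11924206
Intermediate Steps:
K(r) = 1/274 (K(r) = 1/((77 + 1) + 196) = 1/(78 + 196) = 1/274)
Z(x) = -9 + x*(34 - 5*x) (Z(x) = -9 + (-5*x + 34)*x = -9 + (34 - 5*x)*x = -9 + x*(34 - 5*x))
(-(-7)*Z(-32))/K(187) = (-(-7)*(-9 - 5*(-32)**2 + 34*(-32)))/(1/274) = -(-7)*(-9 - 5*1024 - 1088)*274 = -(-7)*(-9 - 5120 - 1088)*274 = -(-7)*(-6217)*274 = -7*6217*274 = -43519*274 = -11924206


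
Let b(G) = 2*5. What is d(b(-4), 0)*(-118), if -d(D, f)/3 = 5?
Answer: 1770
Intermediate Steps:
b(G) = 10
d(D, f) = -15 (d(D, f) = -3*5 = -15)
d(b(-4), 0)*(-118) = -15*(-118) = 1770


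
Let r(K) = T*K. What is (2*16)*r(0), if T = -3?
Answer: 0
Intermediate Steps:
r(K) = -3*K
(2*16)*r(0) = (2*16)*(-3*0) = 32*0 = 0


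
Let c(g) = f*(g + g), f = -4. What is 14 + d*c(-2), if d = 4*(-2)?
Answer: -114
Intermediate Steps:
c(g) = -8*g (c(g) = -4*(g + g) = -8*g)
d = -8
14 + d*c(-2) = 14 - (-64)*(-2) = 14 - 8*16 = 14 - 128 = -114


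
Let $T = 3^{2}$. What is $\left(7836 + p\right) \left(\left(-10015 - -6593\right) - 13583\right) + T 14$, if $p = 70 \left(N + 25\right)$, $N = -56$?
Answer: $-96350204$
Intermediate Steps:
$T = 9$
$p = -2170$ ($p = 70 \left(-56 + 25\right) = 70 \left(-31\right) = -2170$)
$\left(7836 + p\right) \left(\left(-10015 - -6593\right) - 13583\right) + T 14 = \left(7836 - 2170\right) \left(\left(-10015 - -6593\right) - 13583\right) + 9 \cdot 14 = 5666 \left(\left(-10015 + 6593\right) - 13583\right) + 126 = 5666 \left(-3422 - 13583\right) + 126 = 5666 \left(-17005\right) + 126 = -96350330 + 126 = -96350204$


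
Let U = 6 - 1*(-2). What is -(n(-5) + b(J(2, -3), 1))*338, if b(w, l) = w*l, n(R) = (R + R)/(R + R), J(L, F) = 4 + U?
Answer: -4394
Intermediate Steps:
U = 8 (U = 6 + 2 = 8)
J(L, F) = 12 (J(L, F) = 4 + 8 = 12)
n(R) = 1 (n(R) = (2*R)/((2*R)) = (2*R)*(1/(2*R)) = 1)
b(w, l) = l*w
-(n(-5) + b(J(2, -3), 1))*338 = -(1 + 1*12)*338 = -(1 + 12)*338 = -13*338 = -1*4394 = -4394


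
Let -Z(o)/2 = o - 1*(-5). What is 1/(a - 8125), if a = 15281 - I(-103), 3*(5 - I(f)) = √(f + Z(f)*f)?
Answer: 64359/460251500 - 3*I*√20291/460251500 ≈ 0.00013983 - 9.2849e-7*I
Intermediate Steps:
Z(o) = -10 - 2*o (Z(o) = -2*(o - 1*(-5)) = -2*(o + 5) = -2*(5 + o) = -10 - 2*o)
I(f) = 5 - √(f + f*(-10 - 2*f))/3 (I(f) = 5 - √(f + (-10 - 2*f)*f)/3 = 5 - √(f + f*(-10 - 2*f))/3)
a = 15276 + I*√20291/3 (a = 15281 - (5 - I*√20291/3) = 15281 + (-5 + I*√20291/3) = 15276 + I*√20291/3 ≈ 15276.0 + 47.482*I)
1/(a - 8125) = 1/((15276 + I*√20291/3) - 8125) = 1/(7151 + I*√20291/3)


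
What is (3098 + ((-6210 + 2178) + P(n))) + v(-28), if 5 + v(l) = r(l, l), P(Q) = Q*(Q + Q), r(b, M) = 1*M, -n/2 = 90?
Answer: 63833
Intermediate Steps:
n = -180 (n = -2*90 = -180)
r(b, M) = M
P(Q) = 2*Q**2 (P(Q) = Q*(2*Q) = 2*Q**2)
v(l) = -5 + l
(3098 + ((-6210 + 2178) + P(n))) + v(-28) = (3098 + ((-6210 + 2178) + 2*(-180)**2)) + (-5 - 28) = (3098 + (-4032 + 2*32400)) - 33 = (3098 + (-4032 + 64800)) - 33 = (3098 + 60768) - 33 = 63866 - 33 = 63833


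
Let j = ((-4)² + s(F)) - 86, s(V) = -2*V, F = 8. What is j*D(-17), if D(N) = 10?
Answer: -860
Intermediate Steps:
j = -86 (j = ((-4)² - 2*8) - 86 = (16 - 16) - 86 = 0 - 86 = -86)
j*D(-17) = -86*10 = -860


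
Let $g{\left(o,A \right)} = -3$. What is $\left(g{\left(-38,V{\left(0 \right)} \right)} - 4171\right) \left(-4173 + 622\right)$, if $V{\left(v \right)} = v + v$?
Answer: $14821874$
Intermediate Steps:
$V{\left(v \right)} = 2 v$
$\left(g{\left(-38,V{\left(0 \right)} \right)} - 4171\right) \left(-4173 + 622\right) = \left(-3 - 4171\right) \left(-4173 + 622\right) = \left(-4174\right) \left(-3551\right) = 14821874$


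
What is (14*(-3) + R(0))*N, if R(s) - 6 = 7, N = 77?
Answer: -2233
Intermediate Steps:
R(s) = 13 (R(s) = 6 + 7 = 13)
(14*(-3) + R(0))*N = (14*(-3) + 13)*77 = (-42 + 13)*77 = -29*77 = -2233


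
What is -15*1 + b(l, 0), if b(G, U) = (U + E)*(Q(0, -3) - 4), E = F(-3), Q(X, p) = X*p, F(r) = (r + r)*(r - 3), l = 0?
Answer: -159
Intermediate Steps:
F(r) = 2*r*(-3 + r) (F(r) = (2*r)*(-3 + r) = 2*r*(-3 + r))
E = 36 (E = 2*(-3)*(-3 - 3) = 2*(-3)*(-6) = 36)
b(G, U) = -144 - 4*U (b(G, U) = (U + 36)*(0*(-3) - 4) = (36 + U)*(0 - 4) = (36 + U)*(-4) = -144 - 4*U)
-15*1 + b(l, 0) = -15*1 + (-144 - 4*0) = -15 + (-144 + 0) = -15 - 144 = -159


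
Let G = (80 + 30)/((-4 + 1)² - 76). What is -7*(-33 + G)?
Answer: 16247/67 ≈ 242.49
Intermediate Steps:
G = -110/67 (G = 110/((-3)² - 76) = 110/(9 - 76) = 110/(-67) = 110*(-1/67) = -110/67 ≈ -1.6418)
-7*(-33 + G) = -7*(-33 - 110/67) = -7*(-2321/67) = 16247/67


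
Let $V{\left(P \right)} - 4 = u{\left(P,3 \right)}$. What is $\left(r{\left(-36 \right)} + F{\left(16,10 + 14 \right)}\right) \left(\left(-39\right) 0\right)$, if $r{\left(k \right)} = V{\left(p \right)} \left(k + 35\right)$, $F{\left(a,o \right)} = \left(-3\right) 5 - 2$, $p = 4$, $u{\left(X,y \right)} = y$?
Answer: $0$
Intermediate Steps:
$F{\left(a,o \right)} = -17$ ($F{\left(a,o \right)} = -15 - 2 = -17$)
$V{\left(P \right)} = 7$ ($V{\left(P \right)} = 4 + 3 = 7$)
$r{\left(k \right)} = 245 + 7 k$ ($r{\left(k \right)} = 7 \left(k + 35\right) = 7 \left(35 + k\right) = 245 + 7 k$)
$\left(r{\left(-36 \right)} + F{\left(16,10 + 14 \right)}\right) \left(\left(-39\right) 0\right) = \left(\left(245 + 7 \left(-36\right)\right) - 17\right) \left(\left(-39\right) 0\right) = \left(\left(245 - 252\right) - 17\right) 0 = \left(-7 - 17\right) 0 = \left(-24\right) 0 = 0$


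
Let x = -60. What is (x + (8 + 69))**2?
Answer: 289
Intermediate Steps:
(x + (8 + 69))**2 = (-60 + (8 + 69))**2 = (-60 + 77)**2 = 17**2 = 289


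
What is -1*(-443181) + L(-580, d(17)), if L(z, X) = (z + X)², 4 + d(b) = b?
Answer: 764670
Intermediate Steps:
d(b) = -4 + b
L(z, X) = (X + z)²
-1*(-443181) + L(-580, d(17)) = -1*(-443181) + ((-4 + 17) - 580)² = 443181 + (13 - 580)² = 443181 + (-567)² = 443181 + 321489 = 764670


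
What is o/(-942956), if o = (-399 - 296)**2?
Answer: -483025/942956 ≈ -0.51225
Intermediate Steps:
o = 483025 (o = (-695)**2 = 483025)
o/(-942956) = 483025/(-942956) = 483025*(-1/942956) = -483025/942956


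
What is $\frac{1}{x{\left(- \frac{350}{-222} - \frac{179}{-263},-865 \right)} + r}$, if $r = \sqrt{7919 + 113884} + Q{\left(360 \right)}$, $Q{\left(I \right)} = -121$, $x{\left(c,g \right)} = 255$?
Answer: $- \frac{134}{103847} + \frac{\sqrt{121803}}{103847} \approx 0.0020704$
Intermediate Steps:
$r = -121 + \sqrt{121803}$ ($r = \sqrt{7919 + 113884} - 121 = \sqrt{121803} - 121 = -121 + \sqrt{121803} \approx 228.0$)
$\frac{1}{x{\left(- \frac{350}{-222} - \frac{179}{-263},-865 \right)} + r} = \frac{1}{255 - \left(121 - \sqrt{121803}\right)} = \frac{1}{134 + \sqrt{121803}}$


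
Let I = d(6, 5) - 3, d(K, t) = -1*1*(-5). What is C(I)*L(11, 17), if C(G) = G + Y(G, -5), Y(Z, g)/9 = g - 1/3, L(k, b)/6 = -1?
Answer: 276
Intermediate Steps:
L(k, b) = -6 (L(k, b) = 6*(-1) = -6)
d(K, t) = 5 (d(K, t) = -1*(-5) = 5)
Y(Z, g) = -3 + 9*g (Y(Z, g) = 9*(g - 1/3) = 9*(g - 1*⅓) = 9*(g - ⅓) = 9*(-⅓ + g) = -3 + 9*g)
I = 2 (I = 5 - 3 = 2)
C(G) = -48 + G (C(G) = G + (-3 + 9*(-5)) = G + (-3 - 45) = G - 48 = -48 + G)
C(I)*L(11, 17) = (-48 + 2)*(-6) = -46*(-6) = 276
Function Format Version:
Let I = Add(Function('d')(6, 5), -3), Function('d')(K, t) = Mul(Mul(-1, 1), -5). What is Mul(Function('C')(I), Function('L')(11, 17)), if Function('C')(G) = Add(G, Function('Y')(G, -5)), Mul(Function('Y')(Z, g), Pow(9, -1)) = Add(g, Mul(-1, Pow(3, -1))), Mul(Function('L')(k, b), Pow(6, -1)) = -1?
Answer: 276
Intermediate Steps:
Function('L')(k, b) = -6 (Function('L')(k, b) = Mul(6, -1) = -6)
Function('d')(K, t) = 5 (Function('d')(K, t) = Mul(-1, -5) = 5)
Function('Y')(Z, g) = Add(-3, Mul(9, g)) (Function('Y')(Z, g) = Mul(9, Add(g, Mul(-1, Pow(3, -1)))) = Mul(9, Add(g, Mul(-1, Rational(1, 3)))) = Mul(9, Add(g, Rational(-1, 3))) = Mul(9, Add(Rational(-1, 3), g)) = Add(-3, Mul(9, g)))
I = 2 (I = Add(5, -3) = 2)
Function('C')(G) = Add(-48, G) (Function('C')(G) = Add(G, Add(-3, Mul(9, -5))) = Add(G, Add(-3, -45)) = Add(G, -48) = Add(-48, G))
Mul(Function('C')(I), Function('L')(11, 17)) = Mul(Add(-48, 2), -6) = Mul(-46, -6) = 276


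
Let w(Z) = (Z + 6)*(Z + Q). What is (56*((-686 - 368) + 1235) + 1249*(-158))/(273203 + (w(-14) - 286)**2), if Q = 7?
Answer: -62402/108701 ≈ -0.57407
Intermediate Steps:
w(Z) = (6 + Z)*(7 + Z) (w(Z) = (Z + 6)*(Z + 7) = (6 + Z)*(7 + Z))
(56*((-686 - 368) + 1235) + 1249*(-158))/(273203 + (w(-14) - 286)**2) = (56*((-686 - 368) + 1235) + 1249*(-158))/(273203 + ((42 + (-14)**2 + 13*(-14)) - 286)**2) = (56*(-1054 + 1235) - 197342)/(273203 + ((42 + 196 - 182) - 286)**2) = (56*181 - 197342)/(273203 + (56 - 286)**2) = (10136 - 197342)/(273203 + (-230)**2) = -187206/(273203 + 52900) = -187206/326103 = -187206*1/326103 = -62402/108701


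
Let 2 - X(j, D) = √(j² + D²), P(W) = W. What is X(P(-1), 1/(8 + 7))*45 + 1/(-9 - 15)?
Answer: 2159/24 - 3*√226 ≈ 44.858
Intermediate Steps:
X(j, D) = 2 - √(D² + j²) (X(j, D) = 2 - √(j² + D²) = 2 - √(D² + j²))
X(P(-1), 1/(8 + 7))*45 + 1/(-9 - 15) = (2 - √((1/(8 + 7))² + (-1)²))*45 + 1/(-9 - 15) = (2 - √((1/15)² + 1))*45 + 1/(-24) = (2 - √((1/15)² + 1))*45 - 1/24 = (2 - √(1/225 + 1))*45 - 1/24 = (2 - √(226/225))*45 - 1/24 = (2 - √226/15)*45 - 1/24 = (90 - 3*√226) - 1/24 = 2159/24 - 3*√226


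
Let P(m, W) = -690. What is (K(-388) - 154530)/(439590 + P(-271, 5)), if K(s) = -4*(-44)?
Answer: -77177/219450 ≈ -0.35168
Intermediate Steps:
K(s) = 176
(K(-388) - 154530)/(439590 + P(-271, 5)) = (176 - 154530)/(439590 - 690) = -154354/438900 = -154354*1/438900 = -77177/219450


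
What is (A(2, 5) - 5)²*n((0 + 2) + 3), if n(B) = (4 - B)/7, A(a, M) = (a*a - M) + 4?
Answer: -4/7 ≈ -0.57143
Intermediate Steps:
A(a, M) = 4 + a² - M (A(a, M) = (a² - M) + 4 = 4 + a² - M)
n(B) = 4/7 - B/7 (n(B) = (4 - B)*(⅐) = 4/7 - B/7)
(A(2, 5) - 5)²*n((0 + 2) + 3) = ((4 + 2² - 1*5) - 5)²*(4/7 - ((0 + 2) + 3)/7) = ((4 + 4 - 5) - 5)²*(4/7 - (2 + 3)/7) = (3 - 5)²*(4/7 - ⅐*5) = (-2)²*(4/7 - 5/7) = 4*(-⅐) = -4/7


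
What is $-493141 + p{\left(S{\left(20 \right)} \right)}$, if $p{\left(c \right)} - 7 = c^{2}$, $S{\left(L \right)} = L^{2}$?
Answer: $-333134$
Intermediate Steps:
$p{\left(c \right)} = 7 + c^{2}$
$-493141 + p{\left(S{\left(20 \right)} \right)} = -493141 + \left(7 + \left(20^{2}\right)^{2}\right) = -493141 + \left(7 + 400^{2}\right) = -493141 + \left(7 + 160000\right) = -493141 + 160007 = -333134$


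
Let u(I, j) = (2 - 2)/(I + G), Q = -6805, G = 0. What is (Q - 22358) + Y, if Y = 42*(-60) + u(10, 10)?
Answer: -31683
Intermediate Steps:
u(I, j) = 0 (u(I, j) = (2 - 2)/(I + 0) = 0/I = 0)
Y = -2520 (Y = 42*(-60) + 0 = -2520 + 0 = -2520)
(Q - 22358) + Y = (-6805 - 22358) - 2520 = -29163 - 2520 = -31683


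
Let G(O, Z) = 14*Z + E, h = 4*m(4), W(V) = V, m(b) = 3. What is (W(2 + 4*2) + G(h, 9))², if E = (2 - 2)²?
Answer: 18496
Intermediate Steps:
h = 12 (h = 4*3 = 12)
E = 0 (E = 0² = 0)
G(O, Z) = 14*Z (G(O, Z) = 14*Z + 0 = 14*Z)
(W(2 + 4*2) + G(h, 9))² = ((2 + 4*2) + 14*9)² = ((2 + 8) + 126)² = (10 + 126)² = 136² = 18496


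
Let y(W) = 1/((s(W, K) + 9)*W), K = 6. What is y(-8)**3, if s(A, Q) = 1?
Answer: -1/512000 ≈ -1.9531e-6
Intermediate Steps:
y(W) = 1/(10*W) (y(W) = 1/((1 + 9)*W) = 1/(10*W))
y(-8)**3 = ((1/10)/(-8))**3 = ((1/10)*(-1/8))**3 = (-1/80)**3 = -1/512000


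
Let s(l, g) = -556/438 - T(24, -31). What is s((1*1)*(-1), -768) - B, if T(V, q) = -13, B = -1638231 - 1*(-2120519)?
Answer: -105618503/219 ≈ -4.8228e+5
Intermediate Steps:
B = 482288 (B = -1638231 + 2120519 = 482288)
s(l, g) = 2569/219 (s(l, g) = -556/438 - 1*(-13) = -556*1/438 + 13 = -278/219 + 13 = 2569/219)
s((1*1)*(-1), -768) - B = 2569/219 - 1*482288 = 2569/219 - 482288 = -105618503/219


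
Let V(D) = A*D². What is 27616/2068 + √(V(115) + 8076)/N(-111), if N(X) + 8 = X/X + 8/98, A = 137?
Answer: 6904/517 - 49*√1819901/339 ≈ -181.64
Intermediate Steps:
N(X) = -339/49 (N(X) = -8 + (X/X + 8/98) = -8 + (1 + 8*(1/98)) = -8 + (1 + 4/49) = -8 + 53/49 = -339/49)
V(D) = 137*D²
27616/2068 + √(V(115) + 8076)/N(-111) = 27616/2068 + √(137*115² + 8076)/(-339/49) = 27616*(1/2068) + √(137*13225 + 8076)*(-49/339) = 6904/517 + √(1811825 + 8076)*(-49/339) = 6904/517 + √1819901*(-49/339) = 6904/517 - 49*√1819901/339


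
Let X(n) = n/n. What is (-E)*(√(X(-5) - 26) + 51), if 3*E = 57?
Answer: -969 - 95*I ≈ -969.0 - 95.0*I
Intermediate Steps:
X(n) = 1
E = 19 (E = (⅓)*57 = 19)
(-E)*(√(X(-5) - 26) + 51) = (-1*19)*(√(1 - 26) + 51) = -19*(√(-25) + 51) = -19*(5*I + 51) = -19*(51 + 5*I) = -969 - 95*I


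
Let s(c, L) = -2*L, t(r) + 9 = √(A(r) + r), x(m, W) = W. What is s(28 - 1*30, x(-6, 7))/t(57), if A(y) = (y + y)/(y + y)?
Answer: 126/23 + 14*√58/23 ≈ 10.114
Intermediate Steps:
A(y) = 1 (A(y) = (2*y)/((2*y)) = (2*y)*(1/(2*y)) = 1)
t(r) = -9 + √(1 + r)
s(28 - 1*30, x(-6, 7))/t(57) = (-2*7)/(-9 + √(1 + 57)) = -14/(-9 + √58)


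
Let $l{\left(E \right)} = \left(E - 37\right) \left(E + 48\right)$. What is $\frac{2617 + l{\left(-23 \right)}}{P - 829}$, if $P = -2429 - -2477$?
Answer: $- \frac{1117}{781} \approx -1.4302$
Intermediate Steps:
$l{\left(E \right)} = \left(-37 + E\right) \left(48 + E\right)$
$P = 48$ ($P = -2429 + 2477 = 48$)
$\frac{2617 + l{\left(-23 \right)}}{P - 829} = \frac{2617 + \left(-1776 + \left(-23\right)^{2} + 11 \left(-23\right)\right)}{48 - 829} = \frac{2617 - 1500}{-781} = \left(2617 - 1500\right) \left(- \frac{1}{781}\right) = 1117 \left(- \frac{1}{781}\right) = - \frac{1117}{781}$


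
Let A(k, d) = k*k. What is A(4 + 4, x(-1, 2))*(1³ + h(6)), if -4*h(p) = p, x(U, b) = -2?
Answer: -32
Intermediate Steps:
A(k, d) = k²
h(p) = -p/4
A(4 + 4, x(-1, 2))*(1³ + h(6)) = (4 + 4)²*(1³ - ¼*6) = 8²*(1 - 3/2) = 64*(-½) = -32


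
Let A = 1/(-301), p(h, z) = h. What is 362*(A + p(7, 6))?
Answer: 762372/301 ≈ 2532.8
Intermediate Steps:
A = -1/301 ≈ -0.0033223
362*(A + p(7, 6)) = 362*(-1/301 + 7) = 362*(2106/301) = 762372/301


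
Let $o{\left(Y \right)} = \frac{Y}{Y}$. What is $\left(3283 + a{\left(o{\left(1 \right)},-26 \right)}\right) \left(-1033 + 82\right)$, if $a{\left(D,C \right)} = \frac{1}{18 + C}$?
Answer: $- \frac{24976113}{8} \approx -3.122 \cdot 10^{6}$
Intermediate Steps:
$o{\left(Y \right)} = 1$
$\left(3283 + a{\left(o{\left(1 \right)},-26 \right)}\right) \left(-1033 + 82\right) = \left(3283 + \frac{1}{18 - 26}\right) \left(-1033 + 82\right) = \left(3283 + \frac{1}{-8}\right) \left(-951\right) = \left(3283 - \frac{1}{8}\right) \left(-951\right) = \frac{26263}{8} \left(-951\right) = - \frac{24976113}{8}$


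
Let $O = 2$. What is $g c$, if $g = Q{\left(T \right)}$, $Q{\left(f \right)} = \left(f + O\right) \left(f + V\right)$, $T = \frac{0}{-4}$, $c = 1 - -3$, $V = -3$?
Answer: $-24$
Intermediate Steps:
$c = 4$ ($c = 1 + 3 = 4$)
$T = 0$ ($T = 0 \left(- \frac{1}{4}\right) = 0$)
$Q{\left(f \right)} = \left(-3 + f\right) \left(2 + f\right)$ ($Q{\left(f \right)} = \left(f + 2\right) \left(f - 3\right) = \left(2 + f\right) \left(-3 + f\right) = \left(-3 + f\right) \left(2 + f\right)$)
$g = -6$ ($g = -6 + 0^{2} - 0 = -6 + 0 + 0 = -6$)
$g c = \left(-6\right) 4 = -24$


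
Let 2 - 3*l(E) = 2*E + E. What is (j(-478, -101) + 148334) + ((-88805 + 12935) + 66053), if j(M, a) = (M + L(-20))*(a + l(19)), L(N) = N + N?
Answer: 600995/3 ≈ 2.0033e+5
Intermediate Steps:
L(N) = 2*N
l(E) = ⅔ - E (l(E) = ⅔ - (2*E + E)/3 = ⅔ - E)
j(M, a) = (-40 + M)*(-55/3 + a) (j(M, a) = (M + 2*(-20))*(a + (⅔ - 1*19)) = (M - 40)*(a + (⅔ - 19)) = (-40 + M)*(a - 55/3) = (-40 + M)*(-55/3 + a))
(j(-478, -101) + 148334) + ((-88805 + 12935) + 66053) = ((2200/3 - 40*(-101) - 55/3*(-478) - 478*(-101)) + 148334) + ((-88805 + 12935) + 66053) = ((2200/3 + 4040 + 26290/3 + 48278) + 148334) + (-75870 + 66053) = (185444/3 + 148334) - 9817 = 630446/3 - 9817 = 600995/3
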